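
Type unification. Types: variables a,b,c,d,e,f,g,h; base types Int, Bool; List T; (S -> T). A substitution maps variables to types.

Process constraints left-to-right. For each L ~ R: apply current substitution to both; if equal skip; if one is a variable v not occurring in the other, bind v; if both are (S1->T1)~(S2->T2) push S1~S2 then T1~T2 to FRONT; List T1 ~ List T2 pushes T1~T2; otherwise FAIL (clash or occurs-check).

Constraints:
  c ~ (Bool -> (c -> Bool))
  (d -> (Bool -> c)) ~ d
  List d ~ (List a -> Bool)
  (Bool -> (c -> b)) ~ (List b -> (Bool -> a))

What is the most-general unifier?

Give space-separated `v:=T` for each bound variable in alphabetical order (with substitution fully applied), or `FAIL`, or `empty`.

step 1: unify c ~ (Bool -> (c -> Bool))  [subst: {-} | 3 pending]
  occurs-check fail: c in (Bool -> (c -> Bool))

Answer: FAIL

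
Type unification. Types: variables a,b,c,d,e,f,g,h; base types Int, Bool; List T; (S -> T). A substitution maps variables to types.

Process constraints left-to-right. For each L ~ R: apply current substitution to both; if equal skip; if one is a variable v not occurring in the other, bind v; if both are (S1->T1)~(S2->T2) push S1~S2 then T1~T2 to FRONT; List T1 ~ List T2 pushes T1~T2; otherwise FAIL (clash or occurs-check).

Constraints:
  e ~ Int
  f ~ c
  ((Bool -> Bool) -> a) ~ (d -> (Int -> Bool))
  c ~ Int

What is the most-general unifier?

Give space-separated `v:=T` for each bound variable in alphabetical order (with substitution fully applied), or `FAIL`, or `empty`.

Answer: a:=(Int -> Bool) c:=Int d:=(Bool -> Bool) e:=Int f:=Int

Derivation:
step 1: unify e ~ Int  [subst: {-} | 3 pending]
  bind e := Int
step 2: unify f ~ c  [subst: {e:=Int} | 2 pending]
  bind f := c
step 3: unify ((Bool -> Bool) -> a) ~ (d -> (Int -> Bool))  [subst: {e:=Int, f:=c} | 1 pending]
  -> decompose arrow: push (Bool -> Bool)~d, a~(Int -> Bool)
step 4: unify (Bool -> Bool) ~ d  [subst: {e:=Int, f:=c} | 2 pending]
  bind d := (Bool -> Bool)
step 5: unify a ~ (Int -> Bool)  [subst: {e:=Int, f:=c, d:=(Bool -> Bool)} | 1 pending]
  bind a := (Int -> Bool)
step 6: unify c ~ Int  [subst: {e:=Int, f:=c, d:=(Bool -> Bool), a:=(Int -> Bool)} | 0 pending]
  bind c := Int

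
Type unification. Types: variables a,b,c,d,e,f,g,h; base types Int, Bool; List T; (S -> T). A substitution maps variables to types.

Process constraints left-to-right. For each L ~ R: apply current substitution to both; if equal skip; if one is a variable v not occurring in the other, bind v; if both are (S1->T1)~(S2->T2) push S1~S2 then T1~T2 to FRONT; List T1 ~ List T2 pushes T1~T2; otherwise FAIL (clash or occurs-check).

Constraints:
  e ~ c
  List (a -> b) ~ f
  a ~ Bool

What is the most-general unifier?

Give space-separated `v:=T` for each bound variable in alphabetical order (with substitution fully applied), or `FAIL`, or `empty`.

step 1: unify e ~ c  [subst: {-} | 2 pending]
  bind e := c
step 2: unify List (a -> b) ~ f  [subst: {e:=c} | 1 pending]
  bind f := List (a -> b)
step 3: unify a ~ Bool  [subst: {e:=c, f:=List (a -> b)} | 0 pending]
  bind a := Bool

Answer: a:=Bool e:=c f:=List (Bool -> b)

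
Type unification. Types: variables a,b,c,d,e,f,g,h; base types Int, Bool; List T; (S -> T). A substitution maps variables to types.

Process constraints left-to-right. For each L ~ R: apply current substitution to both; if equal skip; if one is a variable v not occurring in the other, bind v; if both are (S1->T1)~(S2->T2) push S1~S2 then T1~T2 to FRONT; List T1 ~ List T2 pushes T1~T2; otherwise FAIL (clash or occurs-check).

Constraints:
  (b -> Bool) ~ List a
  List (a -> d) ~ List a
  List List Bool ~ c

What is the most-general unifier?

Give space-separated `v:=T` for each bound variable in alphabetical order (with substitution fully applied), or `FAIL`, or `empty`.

Answer: FAIL

Derivation:
step 1: unify (b -> Bool) ~ List a  [subst: {-} | 2 pending]
  clash: (b -> Bool) vs List a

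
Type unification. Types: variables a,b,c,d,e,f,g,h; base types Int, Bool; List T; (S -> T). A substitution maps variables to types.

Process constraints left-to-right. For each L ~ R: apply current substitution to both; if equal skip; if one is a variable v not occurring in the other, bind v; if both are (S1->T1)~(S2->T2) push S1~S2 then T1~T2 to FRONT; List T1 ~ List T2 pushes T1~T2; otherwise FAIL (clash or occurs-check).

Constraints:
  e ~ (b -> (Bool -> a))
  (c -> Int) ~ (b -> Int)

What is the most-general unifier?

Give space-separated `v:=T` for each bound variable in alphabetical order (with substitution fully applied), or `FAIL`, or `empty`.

Answer: c:=b e:=(b -> (Bool -> a))

Derivation:
step 1: unify e ~ (b -> (Bool -> a))  [subst: {-} | 1 pending]
  bind e := (b -> (Bool -> a))
step 2: unify (c -> Int) ~ (b -> Int)  [subst: {e:=(b -> (Bool -> a))} | 0 pending]
  -> decompose arrow: push c~b, Int~Int
step 3: unify c ~ b  [subst: {e:=(b -> (Bool -> a))} | 1 pending]
  bind c := b
step 4: unify Int ~ Int  [subst: {e:=(b -> (Bool -> a)), c:=b} | 0 pending]
  -> identical, skip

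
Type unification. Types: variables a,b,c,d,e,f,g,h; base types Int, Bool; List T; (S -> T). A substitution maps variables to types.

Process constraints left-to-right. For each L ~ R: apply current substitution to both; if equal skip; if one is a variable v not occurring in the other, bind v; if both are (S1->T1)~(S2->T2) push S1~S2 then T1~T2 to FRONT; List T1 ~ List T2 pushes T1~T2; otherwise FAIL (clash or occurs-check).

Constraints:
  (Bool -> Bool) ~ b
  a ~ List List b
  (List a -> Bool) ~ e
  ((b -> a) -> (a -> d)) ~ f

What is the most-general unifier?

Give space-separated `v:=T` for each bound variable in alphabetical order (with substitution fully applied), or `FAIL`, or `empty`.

Answer: a:=List List (Bool -> Bool) b:=(Bool -> Bool) e:=(List List List (Bool -> Bool) -> Bool) f:=(((Bool -> Bool) -> List List (Bool -> Bool)) -> (List List (Bool -> Bool) -> d))

Derivation:
step 1: unify (Bool -> Bool) ~ b  [subst: {-} | 3 pending]
  bind b := (Bool -> Bool)
step 2: unify a ~ List List (Bool -> Bool)  [subst: {b:=(Bool -> Bool)} | 2 pending]
  bind a := List List (Bool -> Bool)
step 3: unify (List List List (Bool -> Bool) -> Bool) ~ e  [subst: {b:=(Bool -> Bool), a:=List List (Bool -> Bool)} | 1 pending]
  bind e := (List List List (Bool -> Bool) -> Bool)
step 4: unify (((Bool -> Bool) -> List List (Bool -> Bool)) -> (List List (Bool -> Bool) -> d)) ~ f  [subst: {b:=(Bool -> Bool), a:=List List (Bool -> Bool), e:=(List List List (Bool -> Bool) -> Bool)} | 0 pending]
  bind f := (((Bool -> Bool) -> List List (Bool -> Bool)) -> (List List (Bool -> Bool) -> d))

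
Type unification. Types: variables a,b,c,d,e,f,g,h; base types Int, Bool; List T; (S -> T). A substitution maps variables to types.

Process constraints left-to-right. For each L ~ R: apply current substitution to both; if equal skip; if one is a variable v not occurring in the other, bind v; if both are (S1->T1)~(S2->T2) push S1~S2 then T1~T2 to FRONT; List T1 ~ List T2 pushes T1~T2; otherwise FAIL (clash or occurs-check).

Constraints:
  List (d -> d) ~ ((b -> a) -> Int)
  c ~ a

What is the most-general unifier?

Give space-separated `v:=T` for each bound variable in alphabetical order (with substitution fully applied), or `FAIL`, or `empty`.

step 1: unify List (d -> d) ~ ((b -> a) -> Int)  [subst: {-} | 1 pending]
  clash: List (d -> d) vs ((b -> a) -> Int)

Answer: FAIL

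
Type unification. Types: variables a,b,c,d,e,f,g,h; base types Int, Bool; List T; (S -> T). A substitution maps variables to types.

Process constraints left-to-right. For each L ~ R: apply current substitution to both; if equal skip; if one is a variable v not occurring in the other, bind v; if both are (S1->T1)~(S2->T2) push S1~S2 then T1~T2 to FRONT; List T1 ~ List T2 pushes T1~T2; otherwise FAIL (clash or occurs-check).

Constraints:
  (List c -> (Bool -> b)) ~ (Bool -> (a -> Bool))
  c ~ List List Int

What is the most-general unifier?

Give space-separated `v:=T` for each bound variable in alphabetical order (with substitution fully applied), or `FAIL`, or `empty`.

Answer: FAIL

Derivation:
step 1: unify (List c -> (Bool -> b)) ~ (Bool -> (a -> Bool))  [subst: {-} | 1 pending]
  -> decompose arrow: push List c~Bool, (Bool -> b)~(a -> Bool)
step 2: unify List c ~ Bool  [subst: {-} | 2 pending]
  clash: List c vs Bool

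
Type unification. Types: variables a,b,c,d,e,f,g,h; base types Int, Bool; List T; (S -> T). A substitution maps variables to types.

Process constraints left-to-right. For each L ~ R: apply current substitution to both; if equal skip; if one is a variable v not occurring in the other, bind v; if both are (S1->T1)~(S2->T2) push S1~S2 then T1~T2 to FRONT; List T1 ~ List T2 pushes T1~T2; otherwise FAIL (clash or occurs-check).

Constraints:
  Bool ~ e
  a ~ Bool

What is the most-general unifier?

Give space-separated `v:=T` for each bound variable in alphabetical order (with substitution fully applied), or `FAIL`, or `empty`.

Answer: a:=Bool e:=Bool

Derivation:
step 1: unify Bool ~ e  [subst: {-} | 1 pending]
  bind e := Bool
step 2: unify a ~ Bool  [subst: {e:=Bool} | 0 pending]
  bind a := Bool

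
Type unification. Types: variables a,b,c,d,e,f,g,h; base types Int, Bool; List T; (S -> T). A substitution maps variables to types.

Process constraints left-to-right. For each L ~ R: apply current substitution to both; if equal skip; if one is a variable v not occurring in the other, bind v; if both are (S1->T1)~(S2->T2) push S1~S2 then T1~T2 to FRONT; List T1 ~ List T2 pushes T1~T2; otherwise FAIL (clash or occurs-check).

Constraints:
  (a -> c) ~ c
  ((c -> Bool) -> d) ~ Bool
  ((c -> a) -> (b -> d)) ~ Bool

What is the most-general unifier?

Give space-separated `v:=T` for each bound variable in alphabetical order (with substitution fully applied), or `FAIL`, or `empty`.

step 1: unify (a -> c) ~ c  [subst: {-} | 2 pending]
  occurs-check fail

Answer: FAIL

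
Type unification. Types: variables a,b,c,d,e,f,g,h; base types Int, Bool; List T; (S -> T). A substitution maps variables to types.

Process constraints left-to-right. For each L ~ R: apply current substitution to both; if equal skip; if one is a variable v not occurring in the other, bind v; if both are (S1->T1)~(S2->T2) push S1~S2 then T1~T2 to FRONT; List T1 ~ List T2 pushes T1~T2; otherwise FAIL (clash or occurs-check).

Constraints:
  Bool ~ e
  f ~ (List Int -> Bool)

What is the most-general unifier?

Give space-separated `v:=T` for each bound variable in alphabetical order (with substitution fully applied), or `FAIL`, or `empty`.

step 1: unify Bool ~ e  [subst: {-} | 1 pending]
  bind e := Bool
step 2: unify f ~ (List Int -> Bool)  [subst: {e:=Bool} | 0 pending]
  bind f := (List Int -> Bool)

Answer: e:=Bool f:=(List Int -> Bool)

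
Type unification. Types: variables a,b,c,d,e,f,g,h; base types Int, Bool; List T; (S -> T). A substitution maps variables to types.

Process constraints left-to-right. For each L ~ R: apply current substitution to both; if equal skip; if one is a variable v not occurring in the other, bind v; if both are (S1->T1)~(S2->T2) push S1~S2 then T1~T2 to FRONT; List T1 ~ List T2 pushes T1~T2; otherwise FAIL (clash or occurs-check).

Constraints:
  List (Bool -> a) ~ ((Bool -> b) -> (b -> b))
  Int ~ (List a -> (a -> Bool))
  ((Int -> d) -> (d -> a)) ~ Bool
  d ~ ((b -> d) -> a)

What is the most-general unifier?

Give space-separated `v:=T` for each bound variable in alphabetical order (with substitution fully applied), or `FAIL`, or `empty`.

Answer: FAIL

Derivation:
step 1: unify List (Bool -> a) ~ ((Bool -> b) -> (b -> b))  [subst: {-} | 3 pending]
  clash: List (Bool -> a) vs ((Bool -> b) -> (b -> b))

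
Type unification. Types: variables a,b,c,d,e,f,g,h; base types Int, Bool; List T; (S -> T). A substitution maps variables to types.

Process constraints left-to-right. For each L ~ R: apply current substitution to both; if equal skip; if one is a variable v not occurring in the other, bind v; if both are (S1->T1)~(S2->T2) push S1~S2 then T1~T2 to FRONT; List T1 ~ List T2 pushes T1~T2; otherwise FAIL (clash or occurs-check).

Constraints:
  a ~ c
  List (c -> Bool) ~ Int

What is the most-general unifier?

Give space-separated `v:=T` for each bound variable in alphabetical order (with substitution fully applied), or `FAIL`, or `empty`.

Answer: FAIL

Derivation:
step 1: unify a ~ c  [subst: {-} | 1 pending]
  bind a := c
step 2: unify List (c -> Bool) ~ Int  [subst: {a:=c} | 0 pending]
  clash: List (c -> Bool) vs Int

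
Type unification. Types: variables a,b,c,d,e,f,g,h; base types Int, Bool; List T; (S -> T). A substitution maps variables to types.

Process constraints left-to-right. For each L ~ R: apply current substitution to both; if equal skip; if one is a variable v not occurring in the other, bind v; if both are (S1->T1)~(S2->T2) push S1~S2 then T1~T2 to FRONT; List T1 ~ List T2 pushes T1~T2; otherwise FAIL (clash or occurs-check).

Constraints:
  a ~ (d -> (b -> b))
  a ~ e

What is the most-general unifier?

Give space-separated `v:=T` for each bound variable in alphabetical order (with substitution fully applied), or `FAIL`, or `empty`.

step 1: unify a ~ (d -> (b -> b))  [subst: {-} | 1 pending]
  bind a := (d -> (b -> b))
step 2: unify (d -> (b -> b)) ~ e  [subst: {a:=(d -> (b -> b))} | 0 pending]
  bind e := (d -> (b -> b))

Answer: a:=(d -> (b -> b)) e:=(d -> (b -> b))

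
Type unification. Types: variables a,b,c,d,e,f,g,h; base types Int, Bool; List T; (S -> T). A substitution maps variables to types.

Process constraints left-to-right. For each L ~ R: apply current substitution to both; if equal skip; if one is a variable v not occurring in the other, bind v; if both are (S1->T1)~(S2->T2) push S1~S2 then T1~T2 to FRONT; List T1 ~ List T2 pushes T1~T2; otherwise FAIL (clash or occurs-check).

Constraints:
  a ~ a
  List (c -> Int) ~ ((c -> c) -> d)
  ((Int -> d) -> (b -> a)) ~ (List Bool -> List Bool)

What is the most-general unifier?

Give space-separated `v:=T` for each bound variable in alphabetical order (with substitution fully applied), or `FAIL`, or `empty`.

step 1: unify a ~ a  [subst: {-} | 2 pending]
  -> identical, skip
step 2: unify List (c -> Int) ~ ((c -> c) -> d)  [subst: {-} | 1 pending]
  clash: List (c -> Int) vs ((c -> c) -> d)

Answer: FAIL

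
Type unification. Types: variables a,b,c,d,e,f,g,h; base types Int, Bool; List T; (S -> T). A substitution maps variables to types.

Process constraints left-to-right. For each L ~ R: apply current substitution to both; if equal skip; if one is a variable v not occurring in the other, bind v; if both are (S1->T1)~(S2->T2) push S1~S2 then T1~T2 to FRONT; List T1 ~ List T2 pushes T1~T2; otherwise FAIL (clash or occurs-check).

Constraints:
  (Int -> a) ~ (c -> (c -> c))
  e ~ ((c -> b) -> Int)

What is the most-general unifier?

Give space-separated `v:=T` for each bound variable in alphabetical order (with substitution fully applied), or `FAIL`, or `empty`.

step 1: unify (Int -> a) ~ (c -> (c -> c))  [subst: {-} | 1 pending]
  -> decompose arrow: push Int~c, a~(c -> c)
step 2: unify Int ~ c  [subst: {-} | 2 pending]
  bind c := Int
step 3: unify a ~ (Int -> Int)  [subst: {c:=Int} | 1 pending]
  bind a := (Int -> Int)
step 4: unify e ~ ((Int -> b) -> Int)  [subst: {c:=Int, a:=(Int -> Int)} | 0 pending]
  bind e := ((Int -> b) -> Int)

Answer: a:=(Int -> Int) c:=Int e:=((Int -> b) -> Int)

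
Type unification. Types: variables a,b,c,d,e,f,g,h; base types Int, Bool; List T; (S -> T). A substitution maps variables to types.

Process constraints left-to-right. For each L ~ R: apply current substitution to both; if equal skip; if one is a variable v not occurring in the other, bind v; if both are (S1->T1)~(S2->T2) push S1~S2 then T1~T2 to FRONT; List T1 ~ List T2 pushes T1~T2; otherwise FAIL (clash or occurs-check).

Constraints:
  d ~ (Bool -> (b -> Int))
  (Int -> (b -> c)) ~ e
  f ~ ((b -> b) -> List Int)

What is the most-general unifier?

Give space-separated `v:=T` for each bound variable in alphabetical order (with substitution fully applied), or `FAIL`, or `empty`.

step 1: unify d ~ (Bool -> (b -> Int))  [subst: {-} | 2 pending]
  bind d := (Bool -> (b -> Int))
step 2: unify (Int -> (b -> c)) ~ e  [subst: {d:=(Bool -> (b -> Int))} | 1 pending]
  bind e := (Int -> (b -> c))
step 3: unify f ~ ((b -> b) -> List Int)  [subst: {d:=(Bool -> (b -> Int)), e:=(Int -> (b -> c))} | 0 pending]
  bind f := ((b -> b) -> List Int)

Answer: d:=(Bool -> (b -> Int)) e:=(Int -> (b -> c)) f:=((b -> b) -> List Int)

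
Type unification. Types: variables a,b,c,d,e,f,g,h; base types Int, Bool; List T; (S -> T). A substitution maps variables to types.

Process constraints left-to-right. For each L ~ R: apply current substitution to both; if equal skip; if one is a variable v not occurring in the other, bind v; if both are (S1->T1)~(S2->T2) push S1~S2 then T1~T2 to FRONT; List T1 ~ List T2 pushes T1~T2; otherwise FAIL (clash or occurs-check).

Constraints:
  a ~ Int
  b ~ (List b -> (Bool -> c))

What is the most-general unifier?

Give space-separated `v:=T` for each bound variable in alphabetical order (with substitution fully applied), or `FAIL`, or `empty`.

step 1: unify a ~ Int  [subst: {-} | 1 pending]
  bind a := Int
step 2: unify b ~ (List b -> (Bool -> c))  [subst: {a:=Int} | 0 pending]
  occurs-check fail: b in (List b -> (Bool -> c))

Answer: FAIL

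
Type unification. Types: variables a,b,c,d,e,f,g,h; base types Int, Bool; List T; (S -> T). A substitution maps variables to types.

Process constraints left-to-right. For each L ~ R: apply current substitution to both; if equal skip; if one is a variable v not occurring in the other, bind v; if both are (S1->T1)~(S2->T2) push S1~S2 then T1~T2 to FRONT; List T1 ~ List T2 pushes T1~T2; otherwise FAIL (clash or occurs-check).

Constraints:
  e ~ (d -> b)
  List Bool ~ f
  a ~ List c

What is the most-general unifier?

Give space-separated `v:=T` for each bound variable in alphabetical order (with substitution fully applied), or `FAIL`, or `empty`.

Answer: a:=List c e:=(d -> b) f:=List Bool

Derivation:
step 1: unify e ~ (d -> b)  [subst: {-} | 2 pending]
  bind e := (d -> b)
step 2: unify List Bool ~ f  [subst: {e:=(d -> b)} | 1 pending]
  bind f := List Bool
step 3: unify a ~ List c  [subst: {e:=(d -> b), f:=List Bool} | 0 pending]
  bind a := List c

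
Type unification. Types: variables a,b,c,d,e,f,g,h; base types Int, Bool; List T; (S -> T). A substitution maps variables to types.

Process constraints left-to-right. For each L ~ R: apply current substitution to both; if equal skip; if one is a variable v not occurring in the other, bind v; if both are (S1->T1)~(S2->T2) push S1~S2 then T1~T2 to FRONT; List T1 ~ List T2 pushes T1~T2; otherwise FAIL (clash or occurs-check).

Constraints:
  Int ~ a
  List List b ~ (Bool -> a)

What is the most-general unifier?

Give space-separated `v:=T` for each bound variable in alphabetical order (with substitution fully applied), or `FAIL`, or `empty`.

step 1: unify Int ~ a  [subst: {-} | 1 pending]
  bind a := Int
step 2: unify List List b ~ (Bool -> Int)  [subst: {a:=Int} | 0 pending]
  clash: List List b vs (Bool -> Int)

Answer: FAIL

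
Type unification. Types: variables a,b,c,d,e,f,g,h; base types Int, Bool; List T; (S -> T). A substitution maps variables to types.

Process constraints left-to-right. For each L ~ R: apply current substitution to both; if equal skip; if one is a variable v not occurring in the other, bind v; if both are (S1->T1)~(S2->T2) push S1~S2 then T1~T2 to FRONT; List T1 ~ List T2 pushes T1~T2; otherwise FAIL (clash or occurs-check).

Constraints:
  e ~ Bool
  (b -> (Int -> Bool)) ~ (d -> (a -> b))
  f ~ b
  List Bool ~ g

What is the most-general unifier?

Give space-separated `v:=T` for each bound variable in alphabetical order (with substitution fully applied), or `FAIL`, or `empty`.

step 1: unify e ~ Bool  [subst: {-} | 3 pending]
  bind e := Bool
step 2: unify (b -> (Int -> Bool)) ~ (d -> (a -> b))  [subst: {e:=Bool} | 2 pending]
  -> decompose arrow: push b~d, (Int -> Bool)~(a -> b)
step 3: unify b ~ d  [subst: {e:=Bool} | 3 pending]
  bind b := d
step 4: unify (Int -> Bool) ~ (a -> d)  [subst: {e:=Bool, b:=d} | 2 pending]
  -> decompose arrow: push Int~a, Bool~d
step 5: unify Int ~ a  [subst: {e:=Bool, b:=d} | 3 pending]
  bind a := Int
step 6: unify Bool ~ d  [subst: {e:=Bool, b:=d, a:=Int} | 2 pending]
  bind d := Bool
step 7: unify f ~ Bool  [subst: {e:=Bool, b:=d, a:=Int, d:=Bool} | 1 pending]
  bind f := Bool
step 8: unify List Bool ~ g  [subst: {e:=Bool, b:=d, a:=Int, d:=Bool, f:=Bool} | 0 pending]
  bind g := List Bool

Answer: a:=Int b:=Bool d:=Bool e:=Bool f:=Bool g:=List Bool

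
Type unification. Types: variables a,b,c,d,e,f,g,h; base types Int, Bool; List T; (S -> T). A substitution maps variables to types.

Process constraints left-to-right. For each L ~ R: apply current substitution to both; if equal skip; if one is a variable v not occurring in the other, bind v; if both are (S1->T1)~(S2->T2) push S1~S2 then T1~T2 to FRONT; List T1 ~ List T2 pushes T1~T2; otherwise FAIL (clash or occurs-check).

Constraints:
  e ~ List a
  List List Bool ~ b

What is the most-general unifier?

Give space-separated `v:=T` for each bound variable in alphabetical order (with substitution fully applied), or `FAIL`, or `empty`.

Answer: b:=List List Bool e:=List a

Derivation:
step 1: unify e ~ List a  [subst: {-} | 1 pending]
  bind e := List a
step 2: unify List List Bool ~ b  [subst: {e:=List a} | 0 pending]
  bind b := List List Bool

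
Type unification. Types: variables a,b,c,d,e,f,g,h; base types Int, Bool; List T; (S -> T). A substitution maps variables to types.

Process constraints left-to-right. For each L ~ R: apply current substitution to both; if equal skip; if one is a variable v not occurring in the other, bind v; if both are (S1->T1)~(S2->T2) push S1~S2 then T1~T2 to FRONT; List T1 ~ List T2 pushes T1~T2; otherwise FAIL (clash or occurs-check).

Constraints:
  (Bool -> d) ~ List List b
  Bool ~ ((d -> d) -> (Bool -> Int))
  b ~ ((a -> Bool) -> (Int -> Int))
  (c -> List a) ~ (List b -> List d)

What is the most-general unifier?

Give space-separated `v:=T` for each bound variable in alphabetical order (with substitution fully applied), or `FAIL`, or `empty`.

Answer: FAIL

Derivation:
step 1: unify (Bool -> d) ~ List List b  [subst: {-} | 3 pending]
  clash: (Bool -> d) vs List List b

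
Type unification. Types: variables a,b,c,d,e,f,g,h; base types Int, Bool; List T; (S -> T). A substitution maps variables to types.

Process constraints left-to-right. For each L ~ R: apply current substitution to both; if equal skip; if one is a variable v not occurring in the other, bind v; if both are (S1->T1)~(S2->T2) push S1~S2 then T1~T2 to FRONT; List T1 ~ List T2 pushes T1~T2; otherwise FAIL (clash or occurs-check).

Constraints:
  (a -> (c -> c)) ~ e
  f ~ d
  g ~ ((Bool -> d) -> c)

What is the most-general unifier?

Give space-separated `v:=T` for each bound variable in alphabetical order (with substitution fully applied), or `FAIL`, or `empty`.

Answer: e:=(a -> (c -> c)) f:=d g:=((Bool -> d) -> c)

Derivation:
step 1: unify (a -> (c -> c)) ~ e  [subst: {-} | 2 pending]
  bind e := (a -> (c -> c))
step 2: unify f ~ d  [subst: {e:=(a -> (c -> c))} | 1 pending]
  bind f := d
step 3: unify g ~ ((Bool -> d) -> c)  [subst: {e:=(a -> (c -> c)), f:=d} | 0 pending]
  bind g := ((Bool -> d) -> c)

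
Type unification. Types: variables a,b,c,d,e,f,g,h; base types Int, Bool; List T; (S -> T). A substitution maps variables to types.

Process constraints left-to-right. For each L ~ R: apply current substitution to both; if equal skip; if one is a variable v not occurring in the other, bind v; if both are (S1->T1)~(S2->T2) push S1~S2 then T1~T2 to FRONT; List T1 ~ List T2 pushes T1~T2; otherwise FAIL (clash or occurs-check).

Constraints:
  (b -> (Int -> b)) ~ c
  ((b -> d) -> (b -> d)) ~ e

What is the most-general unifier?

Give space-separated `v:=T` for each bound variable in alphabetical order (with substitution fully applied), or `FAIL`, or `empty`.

step 1: unify (b -> (Int -> b)) ~ c  [subst: {-} | 1 pending]
  bind c := (b -> (Int -> b))
step 2: unify ((b -> d) -> (b -> d)) ~ e  [subst: {c:=(b -> (Int -> b))} | 0 pending]
  bind e := ((b -> d) -> (b -> d))

Answer: c:=(b -> (Int -> b)) e:=((b -> d) -> (b -> d))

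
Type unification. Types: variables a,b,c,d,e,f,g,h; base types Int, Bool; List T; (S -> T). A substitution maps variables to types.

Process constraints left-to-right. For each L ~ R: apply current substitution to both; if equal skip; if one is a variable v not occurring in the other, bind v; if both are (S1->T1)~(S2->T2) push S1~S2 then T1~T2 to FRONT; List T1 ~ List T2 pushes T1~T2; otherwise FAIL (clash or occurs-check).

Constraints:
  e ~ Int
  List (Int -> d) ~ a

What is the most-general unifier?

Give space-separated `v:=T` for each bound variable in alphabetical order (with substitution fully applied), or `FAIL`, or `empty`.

Answer: a:=List (Int -> d) e:=Int

Derivation:
step 1: unify e ~ Int  [subst: {-} | 1 pending]
  bind e := Int
step 2: unify List (Int -> d) ~ a  [subst: {e:=Int} | 0 pending]
  bind a := List (Int -> d)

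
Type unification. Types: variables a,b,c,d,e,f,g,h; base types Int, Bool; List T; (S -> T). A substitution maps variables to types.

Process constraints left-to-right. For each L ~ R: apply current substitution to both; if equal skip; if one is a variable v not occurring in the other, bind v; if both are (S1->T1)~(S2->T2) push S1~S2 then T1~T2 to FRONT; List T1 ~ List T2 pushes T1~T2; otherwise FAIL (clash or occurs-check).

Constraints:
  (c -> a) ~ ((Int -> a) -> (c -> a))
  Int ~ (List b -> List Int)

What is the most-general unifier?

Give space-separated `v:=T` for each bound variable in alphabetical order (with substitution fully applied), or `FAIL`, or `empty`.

Answer: FAIL

Derivation:
step 1: unify (c -> a) ~ ((Int -> a) -> (c -> a))  [subst: {-} | 1 pending]
  -> decompose arrow: push c~(Int -> a), a~(c -> a)
step 2: unify c ~ (Int -> a)  [subst: {-} | 2 pending]
  bind c := (Int -> a)
step 3: unify a ~ ((Int -> a) -> a)  [subst: {c:=(Int -> a)} | 1 pending]
  occurs-check fail: a in ((Int -> a) -> a)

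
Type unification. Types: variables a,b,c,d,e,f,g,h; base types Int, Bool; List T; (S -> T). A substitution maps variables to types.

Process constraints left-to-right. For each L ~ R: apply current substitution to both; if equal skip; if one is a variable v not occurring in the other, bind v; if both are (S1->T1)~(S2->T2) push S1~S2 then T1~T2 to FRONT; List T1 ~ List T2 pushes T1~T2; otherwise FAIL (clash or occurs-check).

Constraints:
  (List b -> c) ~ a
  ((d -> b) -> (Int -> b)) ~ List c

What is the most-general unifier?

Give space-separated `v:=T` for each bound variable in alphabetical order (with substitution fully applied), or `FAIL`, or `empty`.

step 1: unify (List b -> c) ~ a  [subst: {-} | 1 pending]
  bind a := (List b -> c)
step 2: unify ((d -> b) -> (Int -> b)) ~ List c  [subst: {a:=(List b -> c)} | 0 pending]
  clash: ((d -> b) -> (Int -> b)) vs List c

Answer: FAIL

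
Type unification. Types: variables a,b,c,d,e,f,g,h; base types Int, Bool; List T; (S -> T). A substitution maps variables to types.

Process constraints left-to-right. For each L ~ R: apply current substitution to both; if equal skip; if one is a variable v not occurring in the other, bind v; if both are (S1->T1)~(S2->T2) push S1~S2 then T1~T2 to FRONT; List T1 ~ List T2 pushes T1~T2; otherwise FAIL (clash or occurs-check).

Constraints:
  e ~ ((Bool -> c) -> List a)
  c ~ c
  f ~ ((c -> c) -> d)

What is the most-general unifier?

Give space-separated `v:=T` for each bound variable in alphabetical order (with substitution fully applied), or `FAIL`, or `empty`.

step 1: unify e ~ ((Bool -> c) -> List a)  [subst: {-} | 2 pending]
  bind e := ((Bool -> c) -> List a)
step 2: unify c ~ c  [subst: {e:=((Bool -> c) -> List a)} | 1 pending]
  -> identical, skip
step 3: unify f ~ ((c -> c) -> d)  [subst: {e:=((Bool -> c) -> List a)} | 0 pending]
  bind f := ((c -> c) -> d)

Answer: e:=((Bool -> c) -> List a) f:=((c -> c) -> d)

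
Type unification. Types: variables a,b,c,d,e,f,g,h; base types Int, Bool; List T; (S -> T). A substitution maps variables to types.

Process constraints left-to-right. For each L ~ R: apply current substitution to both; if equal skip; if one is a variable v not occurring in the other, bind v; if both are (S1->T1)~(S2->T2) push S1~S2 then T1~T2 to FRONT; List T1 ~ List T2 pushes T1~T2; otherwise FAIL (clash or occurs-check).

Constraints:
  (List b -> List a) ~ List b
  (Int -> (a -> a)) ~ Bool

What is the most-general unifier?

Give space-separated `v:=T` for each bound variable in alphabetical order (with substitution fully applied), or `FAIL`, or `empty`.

Answer: FAIL

Derivation:
step 1: unify (List b -> List a) ~ List b  [subst: {-} | 1 pending]
  clash: (List b -> List a) vs List b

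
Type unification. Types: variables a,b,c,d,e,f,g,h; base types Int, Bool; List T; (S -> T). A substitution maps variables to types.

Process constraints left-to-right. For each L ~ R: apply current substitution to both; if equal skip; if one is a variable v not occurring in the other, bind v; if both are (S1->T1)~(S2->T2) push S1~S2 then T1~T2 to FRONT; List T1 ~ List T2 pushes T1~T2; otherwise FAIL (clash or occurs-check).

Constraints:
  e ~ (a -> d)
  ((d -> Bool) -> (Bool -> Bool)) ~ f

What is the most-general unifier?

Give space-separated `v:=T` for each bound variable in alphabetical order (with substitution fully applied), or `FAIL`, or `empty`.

step 1: unify e ~ (a -> d)  [subst: {-} | 1 pending]
  bind e := (a -> d)
step 2: unify ((d -> Bool) -> (Bool -> Bool)) ~ f  [subst: {e:=(a -> d)} | 0 pending]
  bind f := ((d -> Bool) -> (Bool -> Bool))

Answer: e:=(a -> d) f:=((d -> Bool) -> (Bool -> Bool))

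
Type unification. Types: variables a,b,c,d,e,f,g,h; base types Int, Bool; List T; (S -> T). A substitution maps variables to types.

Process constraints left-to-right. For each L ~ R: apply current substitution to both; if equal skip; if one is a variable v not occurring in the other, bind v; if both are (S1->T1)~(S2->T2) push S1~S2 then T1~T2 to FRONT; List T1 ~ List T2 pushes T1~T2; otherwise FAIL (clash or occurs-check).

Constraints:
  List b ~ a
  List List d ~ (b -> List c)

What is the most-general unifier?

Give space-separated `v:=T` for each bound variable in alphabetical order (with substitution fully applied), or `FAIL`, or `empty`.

Answer: FAIL

Derivation:
step 1: unify List b ~ a  [subst: {-} | 1 pending]
  bind a := List b
step 2: unify List List d ~ (b -> List c)  [subst: {a:=List b} | 0 pending]
  clash: List List d vs (b -> List c)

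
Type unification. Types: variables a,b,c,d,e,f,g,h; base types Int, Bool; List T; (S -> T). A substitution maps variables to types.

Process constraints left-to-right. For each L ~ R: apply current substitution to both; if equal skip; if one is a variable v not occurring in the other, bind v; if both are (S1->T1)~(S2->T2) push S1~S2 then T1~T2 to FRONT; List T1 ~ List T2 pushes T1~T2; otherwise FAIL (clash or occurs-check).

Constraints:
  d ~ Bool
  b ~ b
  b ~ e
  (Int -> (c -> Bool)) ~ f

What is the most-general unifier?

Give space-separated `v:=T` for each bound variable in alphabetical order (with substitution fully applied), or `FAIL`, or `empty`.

step 1: unify d ~ Bool  [subst: {-} | 3 pending]
  bind d := Bool
step 2: unify b ~ b  [subst: {d:=Bool} | 2 pending]
  -> identical, skip
step 3: unify b ~ e  [subst: {d:=Bool} | 1 pending]
  bind b := e
step 4: unify (Int -> (c -> Bool)) ~ f  [subst: {d:=Bool, b:=e} | 0 pending]
  bind f := (Int -> (c -> Bool))

Answer: b:=e d:=Bool f:=(Int -> (c -> Bool))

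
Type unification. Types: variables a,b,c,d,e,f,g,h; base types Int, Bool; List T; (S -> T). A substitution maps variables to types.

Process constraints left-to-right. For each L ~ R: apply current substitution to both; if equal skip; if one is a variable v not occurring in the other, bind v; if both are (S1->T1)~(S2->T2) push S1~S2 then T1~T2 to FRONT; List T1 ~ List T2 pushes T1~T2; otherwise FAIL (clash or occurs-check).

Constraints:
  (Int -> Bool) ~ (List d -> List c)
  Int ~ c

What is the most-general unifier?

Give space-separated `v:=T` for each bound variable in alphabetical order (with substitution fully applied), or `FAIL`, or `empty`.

step 1: unify (Int -> Bool) ~ (List d -> List c)  [subst: {-} | 1 pending]
  -> decompose arrow: push Int~List d, Bool~List c
step 2: unify Int ~ List d  [subst: {-} | 2 pending]
  clash: Int vs List d

Answer: FAIL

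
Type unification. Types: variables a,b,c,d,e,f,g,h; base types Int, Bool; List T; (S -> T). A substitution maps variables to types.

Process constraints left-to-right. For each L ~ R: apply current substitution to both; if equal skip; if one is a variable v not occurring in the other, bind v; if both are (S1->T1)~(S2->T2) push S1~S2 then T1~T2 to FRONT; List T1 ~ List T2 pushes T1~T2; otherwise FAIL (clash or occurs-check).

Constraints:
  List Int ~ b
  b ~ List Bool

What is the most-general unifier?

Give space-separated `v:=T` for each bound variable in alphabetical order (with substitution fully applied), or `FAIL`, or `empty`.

step 1: unify List Int ~ b  [subst: {-} | 1 pending]
  bind b := List Int
step 2: unify List Int ~ List Bool  [subst: {b:=List Int} | 0 pending]
  -> decompose List: push Int~Bool
step 3: unify Int ~ Bool  [subst: {b:=List Int} | 0 pending]
  clash: Int vs Bool

Answer: FAIL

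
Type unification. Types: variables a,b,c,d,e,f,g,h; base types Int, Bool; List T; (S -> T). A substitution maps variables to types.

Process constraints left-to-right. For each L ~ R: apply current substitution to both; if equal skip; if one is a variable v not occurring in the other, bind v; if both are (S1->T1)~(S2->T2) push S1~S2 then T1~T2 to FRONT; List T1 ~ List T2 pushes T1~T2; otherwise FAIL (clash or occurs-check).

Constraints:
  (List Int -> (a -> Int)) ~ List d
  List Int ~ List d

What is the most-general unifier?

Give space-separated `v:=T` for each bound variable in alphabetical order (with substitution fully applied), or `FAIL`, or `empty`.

Answer: FAIL

Derivation:
step 1: unify (List Int -> (a -> Int)) ~ List d  [subst: {-} | 1 pending]
  clash: (List Int -> (a -> Int)) vs List d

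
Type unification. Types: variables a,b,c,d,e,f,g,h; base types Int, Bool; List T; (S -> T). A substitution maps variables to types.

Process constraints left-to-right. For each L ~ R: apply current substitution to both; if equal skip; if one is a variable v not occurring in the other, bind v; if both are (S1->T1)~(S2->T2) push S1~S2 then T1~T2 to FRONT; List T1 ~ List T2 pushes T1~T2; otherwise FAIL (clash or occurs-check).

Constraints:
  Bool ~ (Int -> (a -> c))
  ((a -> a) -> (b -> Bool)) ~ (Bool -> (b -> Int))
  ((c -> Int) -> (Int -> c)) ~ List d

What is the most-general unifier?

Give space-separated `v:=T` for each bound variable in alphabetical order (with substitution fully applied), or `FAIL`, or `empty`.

step 1: unify Bool ~ (Int -> (a -> c))  [subst: {-} | 2 pending]
  clash: Bool vs (Int -> (a -> c))

Answer: FAIL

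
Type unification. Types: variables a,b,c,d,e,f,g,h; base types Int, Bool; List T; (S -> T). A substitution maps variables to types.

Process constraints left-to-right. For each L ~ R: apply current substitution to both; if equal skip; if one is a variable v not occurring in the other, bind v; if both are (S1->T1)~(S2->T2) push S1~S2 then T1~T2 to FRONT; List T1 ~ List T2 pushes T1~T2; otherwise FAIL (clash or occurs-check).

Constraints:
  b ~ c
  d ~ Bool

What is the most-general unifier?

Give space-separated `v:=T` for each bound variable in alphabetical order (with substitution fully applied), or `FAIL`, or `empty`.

Answer: b:=c d:=Bool

Derivation:
step 1: unify b ~ c  [subst: {-} | 1 pending]
  bind b := c
step 2: unify d ~ Bool  [subst: {b:=c} | 0 pending]
  bind d := Bool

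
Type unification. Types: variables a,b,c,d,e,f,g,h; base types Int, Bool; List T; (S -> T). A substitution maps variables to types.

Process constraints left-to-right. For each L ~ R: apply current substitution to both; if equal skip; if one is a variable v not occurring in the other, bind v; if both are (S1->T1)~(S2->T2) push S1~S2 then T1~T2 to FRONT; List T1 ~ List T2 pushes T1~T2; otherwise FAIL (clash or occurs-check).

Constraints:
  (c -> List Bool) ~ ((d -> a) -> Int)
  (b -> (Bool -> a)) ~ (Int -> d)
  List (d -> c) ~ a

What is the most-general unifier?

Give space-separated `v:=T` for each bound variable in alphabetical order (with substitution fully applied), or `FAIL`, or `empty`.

step 1: unify (c -> List Bool) ~ ((d -> a) -> Int)  [subst: {-} | 2 pending]
  -> decompose arrow: push c~(d -> a), List Bool~Int
step 2: unify c ~ (d -> a)  [subst: {-} | 3 pending]
  bind c := (d -> a)
step 3: unify List Bool ~ Int  [subst: {c:=(d -> a)} | 2 pending]
  clash: List Bool vs Int

Answer: FAIL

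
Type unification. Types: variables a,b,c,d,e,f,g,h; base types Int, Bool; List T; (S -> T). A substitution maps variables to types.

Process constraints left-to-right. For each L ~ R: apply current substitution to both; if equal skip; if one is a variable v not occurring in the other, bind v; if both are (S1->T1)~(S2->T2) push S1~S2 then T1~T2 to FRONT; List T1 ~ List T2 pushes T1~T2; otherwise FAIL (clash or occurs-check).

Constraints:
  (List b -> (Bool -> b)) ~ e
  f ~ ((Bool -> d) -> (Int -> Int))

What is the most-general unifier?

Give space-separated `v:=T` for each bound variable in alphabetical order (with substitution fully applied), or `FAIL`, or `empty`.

Answer: e:=(List b -> (Bool -> b)) f:=((Bool -> d) -> (Int -> Int))

Derivation:
step 1: unify (List b -> (Bool -> b)) ~ e  [subst: {-} | 1 pending]
  bind e := (List b -> (Bool -> b))
step 2: unify f ~ ((Bool -> d) -> (Int -> Int))  [subst: {e:=(List b -> (Bool -> b))} | 0 pending]
  bind f := ((Bool -> d) -> (Int -> Int))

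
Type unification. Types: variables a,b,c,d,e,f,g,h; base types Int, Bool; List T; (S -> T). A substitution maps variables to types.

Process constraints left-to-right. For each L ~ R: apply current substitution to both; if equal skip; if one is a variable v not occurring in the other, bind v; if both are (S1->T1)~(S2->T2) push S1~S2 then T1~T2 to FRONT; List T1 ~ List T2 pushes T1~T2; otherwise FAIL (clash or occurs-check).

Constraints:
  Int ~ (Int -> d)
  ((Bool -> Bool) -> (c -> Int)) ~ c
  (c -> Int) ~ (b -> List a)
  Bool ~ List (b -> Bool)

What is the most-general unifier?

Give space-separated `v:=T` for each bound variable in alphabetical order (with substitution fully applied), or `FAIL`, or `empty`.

step 1: unify Int ~ (Int -> d)  [subst: {-} | 3 pending]
  clash: Int vs (Int -> d)

Answer: FAIL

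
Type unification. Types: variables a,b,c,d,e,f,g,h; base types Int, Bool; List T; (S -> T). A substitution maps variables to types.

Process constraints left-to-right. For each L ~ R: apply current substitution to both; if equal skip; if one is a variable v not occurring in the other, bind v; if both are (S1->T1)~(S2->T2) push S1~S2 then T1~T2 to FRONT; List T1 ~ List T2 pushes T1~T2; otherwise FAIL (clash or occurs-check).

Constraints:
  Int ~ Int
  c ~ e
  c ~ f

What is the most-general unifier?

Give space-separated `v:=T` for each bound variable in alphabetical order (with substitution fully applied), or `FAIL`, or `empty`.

Answer: c:=f e:=f

Derivation:
step 1: unify Int ~ Int  [subst: {-} | 2 pending]
  -> identical, skip
step 2: unify c ~ e  [subst: {-} | 1 pending]
  bind c := e
step 3: unify e ~ f  [subst: {c:=e} | 0 pending]
  bind e := f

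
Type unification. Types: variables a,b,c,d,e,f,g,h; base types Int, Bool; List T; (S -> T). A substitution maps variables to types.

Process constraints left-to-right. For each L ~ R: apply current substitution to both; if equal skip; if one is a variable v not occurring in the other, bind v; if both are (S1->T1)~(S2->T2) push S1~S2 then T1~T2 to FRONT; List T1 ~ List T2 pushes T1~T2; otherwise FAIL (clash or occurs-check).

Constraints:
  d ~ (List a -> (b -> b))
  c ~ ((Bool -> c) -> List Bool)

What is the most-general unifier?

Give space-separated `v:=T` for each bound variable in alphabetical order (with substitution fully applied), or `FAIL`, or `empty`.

Answer: FAIL

Derivation:
step 1: unify d ~ (List a -> (b -> b))  [subst: {-} | 1 pending]
  bind d := (List a -> (b -> b))
step 2: unify c ~ ((Bool -> c) -> List Bool)  [subst: {d:=(List a -> (b -> b))} | 0 pending]
  occurs-check fail: c in ((Bool -> c) -> List Bool)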